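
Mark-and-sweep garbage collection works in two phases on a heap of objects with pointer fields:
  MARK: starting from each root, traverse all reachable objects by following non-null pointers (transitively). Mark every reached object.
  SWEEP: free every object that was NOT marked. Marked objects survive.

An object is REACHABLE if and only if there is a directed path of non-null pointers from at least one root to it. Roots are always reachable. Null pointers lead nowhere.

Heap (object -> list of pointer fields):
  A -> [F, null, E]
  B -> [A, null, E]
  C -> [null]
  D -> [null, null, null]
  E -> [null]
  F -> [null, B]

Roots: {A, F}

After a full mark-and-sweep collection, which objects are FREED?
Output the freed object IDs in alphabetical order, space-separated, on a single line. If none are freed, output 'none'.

Answer: C D

Derivation:
Roots: A F
Mark A: refs=F null E, marked=A
Mark F: refs=null B, marked=A F
Mark E: refs=null, marked=A E F
Mark B: refs=A null E, marked=A B E F
Unmarked (collected): C D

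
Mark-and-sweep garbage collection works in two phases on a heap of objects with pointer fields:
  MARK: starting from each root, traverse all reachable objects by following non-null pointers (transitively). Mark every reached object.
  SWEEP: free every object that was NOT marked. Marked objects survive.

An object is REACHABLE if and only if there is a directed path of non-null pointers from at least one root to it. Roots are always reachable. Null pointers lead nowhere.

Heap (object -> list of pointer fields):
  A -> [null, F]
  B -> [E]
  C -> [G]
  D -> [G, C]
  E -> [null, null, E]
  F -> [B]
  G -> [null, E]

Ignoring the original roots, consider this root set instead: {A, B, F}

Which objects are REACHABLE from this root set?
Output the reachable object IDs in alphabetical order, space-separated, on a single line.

Answer: A B E F

Derivation:
Roots: A B F
Mark A: refs=null F, marked=A
Mark B: refs=E, marked=A B
Mark F: refs=B, marked=A B F
Mark E: refs=null null E, marked=A B E F
Unmarked (collected): C D G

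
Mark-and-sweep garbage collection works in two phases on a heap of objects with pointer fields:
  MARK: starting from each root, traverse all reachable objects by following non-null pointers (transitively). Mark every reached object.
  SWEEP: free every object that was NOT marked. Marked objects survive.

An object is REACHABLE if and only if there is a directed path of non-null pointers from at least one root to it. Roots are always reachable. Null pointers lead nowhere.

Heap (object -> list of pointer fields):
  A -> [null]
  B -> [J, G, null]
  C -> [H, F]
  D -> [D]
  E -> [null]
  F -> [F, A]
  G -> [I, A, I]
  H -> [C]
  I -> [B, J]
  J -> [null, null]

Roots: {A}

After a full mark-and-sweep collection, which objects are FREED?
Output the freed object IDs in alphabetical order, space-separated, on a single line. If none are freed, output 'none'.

Roots: A
Mark A: refs=null, marked=A
Unmarked (collected): B C D E F G H I J

Answer: B C D E F G H I J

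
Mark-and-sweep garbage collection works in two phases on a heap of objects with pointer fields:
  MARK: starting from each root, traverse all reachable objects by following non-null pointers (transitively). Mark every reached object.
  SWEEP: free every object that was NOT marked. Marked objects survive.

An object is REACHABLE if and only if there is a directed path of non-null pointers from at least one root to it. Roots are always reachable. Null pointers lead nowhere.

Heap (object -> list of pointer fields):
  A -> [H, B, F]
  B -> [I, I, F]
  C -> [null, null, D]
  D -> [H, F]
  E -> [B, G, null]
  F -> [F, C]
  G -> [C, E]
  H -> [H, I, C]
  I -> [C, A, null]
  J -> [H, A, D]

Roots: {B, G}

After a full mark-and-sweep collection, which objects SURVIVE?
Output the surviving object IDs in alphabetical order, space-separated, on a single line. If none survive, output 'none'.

Answer: A B C D E F G H I

Derivation:
Roots: B G
Mark B: refs=I I F, marked=B
Mark G: refs=C E, marked=B G
Mark I: refs=C A null, marked=B G I
Mark F: refs=F C, marked=B F G I
Mark C: refs=null null D, marked=B C F G I
Mark E: refs=B G null, marked=B C E F G I
Mark A: refs=H B F, marked=A B C E F G I
Mark D: refs=H F, marked=A B C D E F G I
Mark H: refs=H I C, marked=A B C D E F G H I
Unmarked (collected): J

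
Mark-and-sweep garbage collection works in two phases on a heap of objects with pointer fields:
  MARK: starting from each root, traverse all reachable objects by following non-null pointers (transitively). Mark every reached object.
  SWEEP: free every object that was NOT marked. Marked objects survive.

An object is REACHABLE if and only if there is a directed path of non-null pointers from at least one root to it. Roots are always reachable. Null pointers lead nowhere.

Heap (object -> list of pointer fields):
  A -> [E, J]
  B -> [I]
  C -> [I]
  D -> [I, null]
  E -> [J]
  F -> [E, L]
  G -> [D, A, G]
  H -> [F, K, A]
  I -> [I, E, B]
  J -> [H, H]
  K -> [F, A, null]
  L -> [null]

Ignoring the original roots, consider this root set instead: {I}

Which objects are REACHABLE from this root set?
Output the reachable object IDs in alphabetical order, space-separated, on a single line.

Answer: A B E F H I J K L

Derivation:
Roots: I
Mark I: refs=I E B, marked=I
Mark E: refs=J, marked=E I
Mark B: refs=I, marked=B E I
Mark J: refs=H H, marked=B E I J
Mark H: refs=F K A, marked=B E H I J
Mark F: refs=E L, marked=B E F H I J
Mark K: refs=F A null, marked=B E F H I J K
Mark A: refs=E J, marked=A B E F H I J K
Mark L: refs=null, marked=A B E F H I J K L
Unmarked (collected): C D G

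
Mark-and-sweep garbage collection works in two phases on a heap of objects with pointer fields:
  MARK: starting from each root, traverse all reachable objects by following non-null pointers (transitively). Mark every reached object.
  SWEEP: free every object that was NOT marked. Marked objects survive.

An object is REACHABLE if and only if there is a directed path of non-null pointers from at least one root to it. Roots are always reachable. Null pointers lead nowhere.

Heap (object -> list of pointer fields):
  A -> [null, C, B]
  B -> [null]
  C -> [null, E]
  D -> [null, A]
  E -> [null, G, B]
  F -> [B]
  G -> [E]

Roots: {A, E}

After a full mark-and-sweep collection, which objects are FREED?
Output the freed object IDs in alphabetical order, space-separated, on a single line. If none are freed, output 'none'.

Roots: A E
Mark A: refs=null C B, marked=A
Mark E: refs=null G B, marked=A E
Mark C: refs=null E, marked=A C E
Mark B: refs=null, marked=A B C E
Mark G: refs=E, marked=A B C E G
Unmarked (collected): D F

Answer: D F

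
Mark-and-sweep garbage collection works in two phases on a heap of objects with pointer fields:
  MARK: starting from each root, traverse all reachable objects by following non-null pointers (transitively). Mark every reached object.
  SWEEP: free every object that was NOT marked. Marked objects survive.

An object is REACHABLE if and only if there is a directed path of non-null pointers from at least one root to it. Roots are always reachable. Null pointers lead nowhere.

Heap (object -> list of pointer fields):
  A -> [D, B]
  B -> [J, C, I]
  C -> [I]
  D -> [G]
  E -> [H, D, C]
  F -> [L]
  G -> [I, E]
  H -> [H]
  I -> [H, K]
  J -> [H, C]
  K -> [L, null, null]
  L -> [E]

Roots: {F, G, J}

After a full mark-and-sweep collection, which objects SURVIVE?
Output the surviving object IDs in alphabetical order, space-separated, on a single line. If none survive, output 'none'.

Answer: C D E F G H I J K L

Derivation:
Roots: F G J
Mark F: refs=L, marked=F
Mark G: refs=I E, marked=F G
Mark J: refs=H C, marked=F G J
Mark L: refs=E, marked=F G J L
Mark I: refs=H K, marked=F G I J L
Mark E: refs=H D C, marked=E F G I J L
Mark H: refs=H, marked=E F G H I J L
Mark C: refs=I, marked=C E F G H I J L
Mark K: refs=L null null, marked=C E F G H I J K L
Mark D: refs=G, marked=C D E F G H I J K L
Unmarked (collected): A B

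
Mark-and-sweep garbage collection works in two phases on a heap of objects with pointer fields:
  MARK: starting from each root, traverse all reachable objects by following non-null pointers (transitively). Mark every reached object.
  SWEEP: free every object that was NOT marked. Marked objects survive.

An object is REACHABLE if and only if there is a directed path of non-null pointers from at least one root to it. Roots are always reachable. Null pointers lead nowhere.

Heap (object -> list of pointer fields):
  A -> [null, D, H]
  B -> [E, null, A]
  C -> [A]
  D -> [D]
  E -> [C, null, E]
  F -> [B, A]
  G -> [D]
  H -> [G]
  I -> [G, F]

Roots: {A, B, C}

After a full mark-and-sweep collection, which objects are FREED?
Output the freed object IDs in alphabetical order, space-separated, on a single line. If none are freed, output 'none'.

Answer: F I

Derivation:
Roots: A B C
Mark A: refs=null D H, marked=A
Mark B: refs=E null A, marked=A B
Mark C: refs=A, marked=A B C
Mark D: refs=D, marked=A B C D
Mark H: refs=G, marked=A B C D H
Mark E: refs=C null E, marked=A B C D E H
Mark G: refs=D, marked=A B C D E G H
Unmarked (collected): F I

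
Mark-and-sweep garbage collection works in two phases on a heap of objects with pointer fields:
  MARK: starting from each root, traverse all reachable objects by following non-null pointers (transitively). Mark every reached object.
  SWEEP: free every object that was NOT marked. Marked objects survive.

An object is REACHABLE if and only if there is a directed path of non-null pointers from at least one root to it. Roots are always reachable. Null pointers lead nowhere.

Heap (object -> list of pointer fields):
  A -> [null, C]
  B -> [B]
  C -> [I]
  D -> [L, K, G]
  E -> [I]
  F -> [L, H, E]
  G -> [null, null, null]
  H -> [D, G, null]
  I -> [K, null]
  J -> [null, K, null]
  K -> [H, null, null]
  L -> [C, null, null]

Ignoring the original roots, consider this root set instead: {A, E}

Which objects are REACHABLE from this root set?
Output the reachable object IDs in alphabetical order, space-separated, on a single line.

Roots: A E
Mark A: refs=null C, marked=A
Mark E: refs=I, marked=A E
Mark C: refs=I, marked=A C E
Mark I: refs=K null, marked=A C E I
Mark K: refs=H null null, marked=A C E I K
Mark H: refs=D G null, marked=A C E H I K
Mark D: refs=L K G, marked=A C D E H I K
Mark G: refs=null null null, marked=A C D E G H I K
Mark L: refs=C null null, marked=A C D E G H I K L
Unmarked (collected): B F J

Answer: A C D E G H I K L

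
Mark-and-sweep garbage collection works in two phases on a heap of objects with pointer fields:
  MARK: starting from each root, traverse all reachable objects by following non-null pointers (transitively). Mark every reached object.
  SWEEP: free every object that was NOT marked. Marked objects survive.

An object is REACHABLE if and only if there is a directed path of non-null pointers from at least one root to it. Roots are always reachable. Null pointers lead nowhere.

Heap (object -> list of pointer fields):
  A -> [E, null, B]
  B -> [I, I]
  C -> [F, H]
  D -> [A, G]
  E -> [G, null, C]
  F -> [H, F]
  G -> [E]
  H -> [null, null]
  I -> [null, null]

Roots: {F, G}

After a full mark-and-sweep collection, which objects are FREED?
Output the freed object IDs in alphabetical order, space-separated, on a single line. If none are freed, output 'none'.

Roots: F G
Mark F: refs=H F, marked=F
Mark G: refs=E, marked=F G
Mark H: refs=null null, marked=F G H
Mark E: refs=G null C, marked=E F G H
Mark C: refs=F H, marked=C E F G H
Unmarked (collected): A B D I

Answer: A B D I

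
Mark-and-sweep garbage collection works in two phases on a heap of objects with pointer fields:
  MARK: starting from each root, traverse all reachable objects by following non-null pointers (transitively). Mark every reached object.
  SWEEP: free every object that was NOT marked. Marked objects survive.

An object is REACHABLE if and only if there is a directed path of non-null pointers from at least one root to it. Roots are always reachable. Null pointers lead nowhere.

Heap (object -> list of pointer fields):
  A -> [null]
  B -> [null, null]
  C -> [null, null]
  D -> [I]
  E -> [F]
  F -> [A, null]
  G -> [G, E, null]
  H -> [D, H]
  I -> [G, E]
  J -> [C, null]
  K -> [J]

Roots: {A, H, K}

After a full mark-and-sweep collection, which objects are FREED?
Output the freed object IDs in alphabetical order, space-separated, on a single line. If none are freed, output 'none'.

Answer: B

Derivation:
Roots: A H K
Mark A: refs=null, marked=A
Mark H: refs=D H, marked=A H
Mark K: refs=J, marked=A H K
Mark D: refs=I, marked=A D H K
Mark J: refs=C null, marked=A D H J K
Mark I: refs=G E, marked=A D H I J K
Mark C: refs=null null, marked=A C D H I J K
Mark G: refs=G E null, marked=A C D G H I J K
Mark E: refs=F, marked=A C D E G H I J K
Mark F: refs=A null, marked=A C D E F G H I J K
Unmarked (collected): B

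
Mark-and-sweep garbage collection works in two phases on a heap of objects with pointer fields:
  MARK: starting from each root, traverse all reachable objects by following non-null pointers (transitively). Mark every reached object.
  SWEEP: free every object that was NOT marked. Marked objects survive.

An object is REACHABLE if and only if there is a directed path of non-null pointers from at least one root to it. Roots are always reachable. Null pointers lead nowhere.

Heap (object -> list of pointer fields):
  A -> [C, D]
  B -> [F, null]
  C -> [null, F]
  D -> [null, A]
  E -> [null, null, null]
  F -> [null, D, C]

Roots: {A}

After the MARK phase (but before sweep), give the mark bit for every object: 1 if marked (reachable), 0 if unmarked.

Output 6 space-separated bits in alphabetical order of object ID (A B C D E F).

Roots: A
Mark A: refs=C D, marked=A
Mark C: refs=null F, marked=A C
Mark D: refs=null A, marked=A C D
Mark F: refs=null D C, marked=A C D F
Unmarked (collected): B E

Answer: 1 0 1 1 0 1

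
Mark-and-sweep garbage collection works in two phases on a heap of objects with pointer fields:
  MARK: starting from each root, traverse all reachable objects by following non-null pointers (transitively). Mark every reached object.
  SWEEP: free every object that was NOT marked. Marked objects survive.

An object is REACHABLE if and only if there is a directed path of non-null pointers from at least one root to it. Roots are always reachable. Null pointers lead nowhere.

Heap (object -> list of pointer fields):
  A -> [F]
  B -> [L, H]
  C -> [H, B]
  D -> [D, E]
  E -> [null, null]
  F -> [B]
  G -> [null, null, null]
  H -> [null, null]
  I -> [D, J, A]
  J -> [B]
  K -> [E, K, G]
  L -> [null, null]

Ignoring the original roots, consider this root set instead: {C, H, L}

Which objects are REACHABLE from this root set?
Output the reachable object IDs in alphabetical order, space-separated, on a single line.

Roots: C H L
Mark C: refs=H B, marked=C
Mark H: refs=null null, marked=C H
Mark L: refs=null null, marked=C H L
Mark B: refs=L H, marked=B C H L
Unmarked (collected): A D E F G I J K

Answer: B C H L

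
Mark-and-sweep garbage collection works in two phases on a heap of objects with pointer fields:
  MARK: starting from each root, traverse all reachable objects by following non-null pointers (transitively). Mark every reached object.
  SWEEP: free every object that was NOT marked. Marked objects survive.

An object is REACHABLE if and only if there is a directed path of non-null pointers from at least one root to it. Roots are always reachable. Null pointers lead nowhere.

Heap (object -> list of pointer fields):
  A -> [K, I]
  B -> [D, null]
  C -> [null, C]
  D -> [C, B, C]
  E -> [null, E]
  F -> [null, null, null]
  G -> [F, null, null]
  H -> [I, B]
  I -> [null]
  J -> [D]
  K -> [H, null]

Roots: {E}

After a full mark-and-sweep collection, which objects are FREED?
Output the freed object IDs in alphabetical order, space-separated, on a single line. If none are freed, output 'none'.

Roots: E
Mark E: refs=null E, marked=E
Unmarked (collected): A B C D F G H I J K

Answer: A B C D F G H I J K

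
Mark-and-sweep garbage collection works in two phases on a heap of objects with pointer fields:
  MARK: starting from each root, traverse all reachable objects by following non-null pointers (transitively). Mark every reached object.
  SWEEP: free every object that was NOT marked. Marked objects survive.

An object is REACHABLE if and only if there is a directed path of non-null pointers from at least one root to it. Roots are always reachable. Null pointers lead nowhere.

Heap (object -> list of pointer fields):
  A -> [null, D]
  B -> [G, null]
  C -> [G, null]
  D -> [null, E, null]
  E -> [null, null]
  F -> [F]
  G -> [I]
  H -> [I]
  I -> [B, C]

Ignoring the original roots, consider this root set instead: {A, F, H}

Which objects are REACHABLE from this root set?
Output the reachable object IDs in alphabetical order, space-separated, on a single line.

Answer: A B C D E F G H I

Derivation:
Roots: A F H
Mark A: refs=null D, marked=A
Mark F: refs=F, marked=A F
Mark H: refs=I, marked=A F H
Mark D: refs=null E null, marked=A D F H
Mark I: refs=B C, marked=A D F H I
Mark E: refs=null null, marked=A D E F H I
Mark B: refs=G null, marked=A B D E F H I
Mark C: refs=G null, marked=A B C D E F H I
Mark G: refs=I, marked=A B C D E F G H I
Unmarked (collected): (none)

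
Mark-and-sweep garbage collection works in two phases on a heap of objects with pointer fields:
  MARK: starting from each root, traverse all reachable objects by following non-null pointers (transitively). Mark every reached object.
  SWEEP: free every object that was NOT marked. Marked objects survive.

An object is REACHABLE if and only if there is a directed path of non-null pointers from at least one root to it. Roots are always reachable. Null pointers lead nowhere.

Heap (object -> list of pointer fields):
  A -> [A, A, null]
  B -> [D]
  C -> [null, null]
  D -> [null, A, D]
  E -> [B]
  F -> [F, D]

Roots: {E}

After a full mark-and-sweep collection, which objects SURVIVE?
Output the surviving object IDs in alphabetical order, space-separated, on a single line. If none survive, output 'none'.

Answer: A B D E

Derivation:
Roots: E
Mark E: refs=B, marked=E
Mark B: refs=D, marked=B E
Mark D: refs=null A D, marked=B D E
Mark A: refs=A A null, marked=A B D E
Unmarked (collected): C F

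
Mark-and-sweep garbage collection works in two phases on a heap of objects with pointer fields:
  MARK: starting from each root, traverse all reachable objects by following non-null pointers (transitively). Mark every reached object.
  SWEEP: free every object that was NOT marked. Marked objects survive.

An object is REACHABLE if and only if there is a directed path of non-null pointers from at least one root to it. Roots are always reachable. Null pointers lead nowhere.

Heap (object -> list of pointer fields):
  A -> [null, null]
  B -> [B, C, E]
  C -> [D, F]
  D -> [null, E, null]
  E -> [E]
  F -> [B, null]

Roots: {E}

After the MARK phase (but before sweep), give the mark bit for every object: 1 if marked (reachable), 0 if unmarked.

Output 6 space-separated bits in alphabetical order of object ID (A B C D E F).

Answer: 0 0 0 0 1 0

Derivation:
Roots: E
Mark E: refs=E, marked=E
Unmarked (collected): A B C D F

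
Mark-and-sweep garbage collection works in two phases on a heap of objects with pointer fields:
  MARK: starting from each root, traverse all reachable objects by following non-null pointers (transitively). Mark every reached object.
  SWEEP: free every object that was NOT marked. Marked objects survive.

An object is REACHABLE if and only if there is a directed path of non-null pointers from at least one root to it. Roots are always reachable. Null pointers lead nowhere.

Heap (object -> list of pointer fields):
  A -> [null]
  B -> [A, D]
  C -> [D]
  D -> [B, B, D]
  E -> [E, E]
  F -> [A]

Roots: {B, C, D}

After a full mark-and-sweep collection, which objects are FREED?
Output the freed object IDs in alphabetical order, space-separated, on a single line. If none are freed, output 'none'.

Answer: E F

Derivation:
Roots: B C D
Mark B: refs=A D, marked=B
Mark C: refs=D, marked=B C
Mark D: refs=B B D, marked=B C D
Mark A: refs=null, marked=A B C D
Unmarked (collected): E F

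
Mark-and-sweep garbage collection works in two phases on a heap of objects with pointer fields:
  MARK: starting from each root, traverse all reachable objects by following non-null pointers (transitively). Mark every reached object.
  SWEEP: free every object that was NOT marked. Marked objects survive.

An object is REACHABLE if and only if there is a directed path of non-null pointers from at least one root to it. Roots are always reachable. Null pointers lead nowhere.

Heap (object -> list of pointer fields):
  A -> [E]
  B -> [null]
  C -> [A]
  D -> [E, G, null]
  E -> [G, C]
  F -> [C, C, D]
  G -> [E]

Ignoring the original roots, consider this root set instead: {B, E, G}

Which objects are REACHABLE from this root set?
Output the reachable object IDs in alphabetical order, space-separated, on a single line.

Roots: B E G
Mark B: refs=null, marked=B
Mark E: refs=G C, marked=B E
Mark G: refs=E, marked=B E G
Mark C: refs=A, marked=B C E G
Mark A: refs=E, marked=A B C E G
Unmarked (collected): D F

Answer: A B C E G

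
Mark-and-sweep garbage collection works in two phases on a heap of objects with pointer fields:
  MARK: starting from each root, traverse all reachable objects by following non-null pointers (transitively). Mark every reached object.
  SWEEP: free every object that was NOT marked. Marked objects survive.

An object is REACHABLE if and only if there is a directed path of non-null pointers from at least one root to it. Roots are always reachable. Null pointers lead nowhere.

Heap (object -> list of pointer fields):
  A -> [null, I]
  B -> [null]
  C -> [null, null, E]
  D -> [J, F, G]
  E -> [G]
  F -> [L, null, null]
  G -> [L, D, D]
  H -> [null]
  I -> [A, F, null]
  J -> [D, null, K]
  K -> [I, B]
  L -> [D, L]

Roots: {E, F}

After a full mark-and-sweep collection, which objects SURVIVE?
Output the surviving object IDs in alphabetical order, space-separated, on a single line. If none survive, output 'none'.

Roots: E F
Mark E: refs=G, marked=E
Mark F: refs=L null null, marked=E F
Mark G: refs=L D D, marked=E F G
Mark L: refs=D L, marked=E F G L
Mark D: refs=J F G, marked=D E F G L
Mark J: refs=D null K, marked=D E F G J L
Mark K: refs=I B, marked=D E F G J K L
Mark I: refs=A F null, marked=D E F G I J K L
Mark B: refs=null, marked=B D E F G I J K L
Mark A: refs=null I, marked=A B D E F G I J K L
Unmarked (collected): C H

Answer: A B D E F G I J K L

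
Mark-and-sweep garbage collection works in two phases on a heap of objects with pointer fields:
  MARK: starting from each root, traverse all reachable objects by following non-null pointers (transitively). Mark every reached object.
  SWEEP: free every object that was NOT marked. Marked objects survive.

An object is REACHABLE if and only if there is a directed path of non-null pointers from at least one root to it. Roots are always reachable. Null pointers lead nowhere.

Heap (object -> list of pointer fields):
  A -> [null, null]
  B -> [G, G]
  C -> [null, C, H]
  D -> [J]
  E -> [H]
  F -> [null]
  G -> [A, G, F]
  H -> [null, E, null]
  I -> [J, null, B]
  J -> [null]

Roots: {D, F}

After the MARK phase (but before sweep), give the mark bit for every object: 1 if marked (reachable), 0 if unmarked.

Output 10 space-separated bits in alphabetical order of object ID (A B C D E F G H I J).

Roots: D F
Mark D: refs=J, marked=D
Mark F: refs=null, marked=D F
Mark J: refs=null, marked=D F J
Unmarked (collected): A B C E G H I

Answer: 0 0 0 1 0 1 0 0 0 1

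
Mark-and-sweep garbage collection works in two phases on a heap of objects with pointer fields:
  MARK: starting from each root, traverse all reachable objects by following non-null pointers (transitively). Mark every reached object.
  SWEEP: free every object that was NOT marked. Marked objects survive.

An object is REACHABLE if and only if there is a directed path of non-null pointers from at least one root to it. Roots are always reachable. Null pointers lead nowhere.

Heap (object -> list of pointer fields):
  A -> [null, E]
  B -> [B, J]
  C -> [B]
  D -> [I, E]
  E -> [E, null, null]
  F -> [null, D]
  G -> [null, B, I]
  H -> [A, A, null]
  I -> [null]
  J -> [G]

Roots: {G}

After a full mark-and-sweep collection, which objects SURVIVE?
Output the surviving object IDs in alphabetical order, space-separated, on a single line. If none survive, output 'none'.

Answer: B G I J

Derivation:
Roots: G
Mark G: refs=null B I, marked=G
Mark B: refs=B J, marked=B G
Mark I: refs=null, marked=B G I
Mark J: refs=G, marked=B G I J
Unmarked (collected): A C D E F H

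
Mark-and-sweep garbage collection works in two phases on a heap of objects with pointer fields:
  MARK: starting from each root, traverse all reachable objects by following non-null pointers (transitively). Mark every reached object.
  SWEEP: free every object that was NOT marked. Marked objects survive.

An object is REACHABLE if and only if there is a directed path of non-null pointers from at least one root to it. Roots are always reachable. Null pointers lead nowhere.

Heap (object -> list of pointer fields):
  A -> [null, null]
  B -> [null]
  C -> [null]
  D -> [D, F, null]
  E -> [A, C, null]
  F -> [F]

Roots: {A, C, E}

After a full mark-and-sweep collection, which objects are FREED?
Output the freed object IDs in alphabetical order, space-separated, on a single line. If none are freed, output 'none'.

Answer: B D F

Derivation:
Roots: A C E
Mark A: refs=null null, marked=A
Mark C: refs=null, marked=A C
Mark E: refs=A C null, marked=A C E
Unmarked (collected): B D F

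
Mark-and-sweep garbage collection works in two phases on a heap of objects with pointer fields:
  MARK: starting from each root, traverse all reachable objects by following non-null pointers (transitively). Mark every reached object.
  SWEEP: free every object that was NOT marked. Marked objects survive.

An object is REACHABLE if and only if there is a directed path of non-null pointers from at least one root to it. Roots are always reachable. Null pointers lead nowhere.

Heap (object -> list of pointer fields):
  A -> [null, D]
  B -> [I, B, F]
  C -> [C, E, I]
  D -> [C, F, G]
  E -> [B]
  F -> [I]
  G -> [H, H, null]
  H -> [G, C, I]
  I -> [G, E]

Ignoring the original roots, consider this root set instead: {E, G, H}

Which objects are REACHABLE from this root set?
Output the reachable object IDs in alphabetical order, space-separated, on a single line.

Answer: B C E F G H I

Derivation:
Roots: E G H
Mark E: refs=B, marked=E
Mark G: refs=H H null, marked=E G
Mark H: refs=G C I, marked=E G H
Mark B: refs=I B F, marked=B E G H
Mark C: refs=C E I, marked=B C E G H
Mark I: refs=G E, marked=B C E G H I
Mark F: refs=I, marked=B C E F G H I
Unmarked (collected): A D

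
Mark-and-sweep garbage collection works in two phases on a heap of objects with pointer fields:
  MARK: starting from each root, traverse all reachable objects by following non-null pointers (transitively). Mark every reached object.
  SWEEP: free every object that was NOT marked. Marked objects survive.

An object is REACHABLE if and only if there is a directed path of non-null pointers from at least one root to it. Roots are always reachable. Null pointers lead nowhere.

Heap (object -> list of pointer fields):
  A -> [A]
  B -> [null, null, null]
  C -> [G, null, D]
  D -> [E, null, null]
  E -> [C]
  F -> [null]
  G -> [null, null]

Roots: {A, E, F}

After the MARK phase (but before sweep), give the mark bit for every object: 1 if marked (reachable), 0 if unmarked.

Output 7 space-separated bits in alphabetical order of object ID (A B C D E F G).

Answer: 1 0 1 1 1 1 1

Derivation:
Roots: A E F
Mark A: refs=A, marked=A
Mark E: refs=C, marked=A E
Mark F: refs=null, marked=A E F
Mark C: refs=G null D, marked=A C E F
Mark G: refs=null null, marked=A C E F G
Mark D: refs=E null null, marked=A C D E F G
Unmarked (collected): B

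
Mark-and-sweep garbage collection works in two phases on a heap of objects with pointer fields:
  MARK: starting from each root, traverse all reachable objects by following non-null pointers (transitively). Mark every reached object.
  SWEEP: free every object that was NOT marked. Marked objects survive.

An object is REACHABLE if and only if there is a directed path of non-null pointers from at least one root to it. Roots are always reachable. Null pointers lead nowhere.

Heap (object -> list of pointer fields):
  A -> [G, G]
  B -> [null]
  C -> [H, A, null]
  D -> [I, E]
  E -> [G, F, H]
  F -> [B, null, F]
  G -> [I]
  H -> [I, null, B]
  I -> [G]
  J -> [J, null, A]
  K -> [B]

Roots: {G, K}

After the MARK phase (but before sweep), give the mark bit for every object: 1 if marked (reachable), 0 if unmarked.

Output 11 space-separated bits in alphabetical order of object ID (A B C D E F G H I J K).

Roots: G K
Mark G: refs=I, marked=G
Mark K: refs=B, marked=G K
Mark I: refs=G, marked=G I K
Mark B: refs=null, marked=B G I K
Unmarked (collected): A C D E F H J

Answer: 0 1 0 0 0 0 1 0 1 0 1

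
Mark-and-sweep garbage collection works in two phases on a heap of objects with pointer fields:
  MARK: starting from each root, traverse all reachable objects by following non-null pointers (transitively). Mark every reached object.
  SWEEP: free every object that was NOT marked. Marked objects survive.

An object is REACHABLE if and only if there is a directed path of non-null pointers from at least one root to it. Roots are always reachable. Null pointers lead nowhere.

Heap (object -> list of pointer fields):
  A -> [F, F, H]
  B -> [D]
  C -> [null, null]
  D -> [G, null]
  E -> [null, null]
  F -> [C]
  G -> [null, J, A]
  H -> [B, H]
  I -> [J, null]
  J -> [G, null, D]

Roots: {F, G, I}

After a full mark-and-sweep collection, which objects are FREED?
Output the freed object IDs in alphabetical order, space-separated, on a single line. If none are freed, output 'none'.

Answer: E

Derivation:
Roots: F G I
Mark F: refs=C, marked=F
Mark G: refs=null J A, marked=F G
Mark I: refs=J null, marked=F G I
Mark C: refs=null null, marked=C F G I
Mark J: refs=G null D, marked=C F G I J
Mark A: refs=F F H, marked=A C F G I J
Mark D: refs=G null, marked=A C D F G I J
Mark H: refs=B H, marked=A C D F G H I J
Mark B: refs=D, marked=A B C D F G H I J
Unmarked (collected): E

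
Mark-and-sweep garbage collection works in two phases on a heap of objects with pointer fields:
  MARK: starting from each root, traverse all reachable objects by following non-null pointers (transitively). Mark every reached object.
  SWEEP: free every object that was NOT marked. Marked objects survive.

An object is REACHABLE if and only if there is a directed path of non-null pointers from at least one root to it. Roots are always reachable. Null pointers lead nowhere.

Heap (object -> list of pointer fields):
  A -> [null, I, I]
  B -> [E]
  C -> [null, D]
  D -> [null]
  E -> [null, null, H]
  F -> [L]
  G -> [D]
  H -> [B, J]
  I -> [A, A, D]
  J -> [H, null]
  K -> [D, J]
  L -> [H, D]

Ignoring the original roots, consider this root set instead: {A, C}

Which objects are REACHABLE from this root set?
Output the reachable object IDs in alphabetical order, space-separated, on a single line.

Answer: A C D I

Derivation:
Roots: A C
Mark A: refs=null I I, marked=A
Mark C: refs=null D, marked=A C
Mark I: refs=A A D, marked=A C I
Mark D: refs=null, marked=A C D I
Unmarked (collected): B E F G H J K L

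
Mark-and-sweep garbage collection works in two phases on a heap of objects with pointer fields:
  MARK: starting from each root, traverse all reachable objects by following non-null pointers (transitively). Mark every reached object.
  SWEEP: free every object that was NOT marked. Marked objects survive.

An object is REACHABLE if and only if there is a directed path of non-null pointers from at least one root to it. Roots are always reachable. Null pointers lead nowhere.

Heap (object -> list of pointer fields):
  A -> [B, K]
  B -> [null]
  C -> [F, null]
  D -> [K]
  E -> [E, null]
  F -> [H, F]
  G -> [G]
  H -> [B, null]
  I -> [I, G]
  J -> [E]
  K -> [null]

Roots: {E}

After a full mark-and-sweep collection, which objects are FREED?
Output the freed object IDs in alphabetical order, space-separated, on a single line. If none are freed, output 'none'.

Answer: A B C D F G H I J K

Derivation:
Roots: E
Mark E: refs=E null, marked=E
Unmarked (collected): A B C D F G H I J K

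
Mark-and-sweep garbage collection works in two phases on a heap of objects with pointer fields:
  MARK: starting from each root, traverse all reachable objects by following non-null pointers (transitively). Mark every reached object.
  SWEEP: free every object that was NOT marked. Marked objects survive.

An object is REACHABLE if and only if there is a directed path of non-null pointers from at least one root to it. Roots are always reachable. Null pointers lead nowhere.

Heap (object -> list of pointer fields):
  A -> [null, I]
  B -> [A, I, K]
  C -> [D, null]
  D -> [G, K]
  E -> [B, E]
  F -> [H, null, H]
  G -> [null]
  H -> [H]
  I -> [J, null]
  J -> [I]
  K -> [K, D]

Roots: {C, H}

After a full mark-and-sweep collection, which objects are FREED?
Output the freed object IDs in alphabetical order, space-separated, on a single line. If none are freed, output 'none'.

Answer: A B E F I J

Derivation:
Roots: C H
Mark C: refs=D null, marked=C
Mark H: refs=H, marked=C H
Mark D: refs=G K, marked=C D H
Mark G: refs=null, marked=C D G H
Mark K: refs=K D, marked=C D G H K
Unmarked (collected): A B E F I J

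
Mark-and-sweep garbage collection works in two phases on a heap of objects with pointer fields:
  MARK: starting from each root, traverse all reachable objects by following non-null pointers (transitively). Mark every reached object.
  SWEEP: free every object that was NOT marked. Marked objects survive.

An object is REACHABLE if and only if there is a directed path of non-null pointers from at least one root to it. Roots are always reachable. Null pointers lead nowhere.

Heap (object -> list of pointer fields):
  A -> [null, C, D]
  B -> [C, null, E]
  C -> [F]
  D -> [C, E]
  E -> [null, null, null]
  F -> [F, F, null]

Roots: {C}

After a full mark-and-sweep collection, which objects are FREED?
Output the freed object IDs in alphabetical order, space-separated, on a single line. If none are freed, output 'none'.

Roots: C
Mark C: refs=F, marked=C
Mark F: refs=F F null, marked=C F
Unmarked (collected): A B D E

Answer: A B D E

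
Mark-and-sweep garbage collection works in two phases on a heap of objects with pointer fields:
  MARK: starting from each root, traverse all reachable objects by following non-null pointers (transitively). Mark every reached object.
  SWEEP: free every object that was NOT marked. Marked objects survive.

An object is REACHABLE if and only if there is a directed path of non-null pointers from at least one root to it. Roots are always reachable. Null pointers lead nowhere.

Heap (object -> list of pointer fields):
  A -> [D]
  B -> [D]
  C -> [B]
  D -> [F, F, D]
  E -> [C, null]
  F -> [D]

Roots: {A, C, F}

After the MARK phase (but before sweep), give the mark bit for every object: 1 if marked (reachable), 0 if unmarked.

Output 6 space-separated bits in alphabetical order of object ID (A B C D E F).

Roots: A C F
Mark A: refs=D, marked=A
Mark C: refs=B, marked=A C
Mark F: refs=D, marked=A C F
Mark D: refs=F F D, marked=A C D F
Mark B: refs=D, marked=A B C D F
Unmarked (collected): E

Answer: 1 1 1 1 0 1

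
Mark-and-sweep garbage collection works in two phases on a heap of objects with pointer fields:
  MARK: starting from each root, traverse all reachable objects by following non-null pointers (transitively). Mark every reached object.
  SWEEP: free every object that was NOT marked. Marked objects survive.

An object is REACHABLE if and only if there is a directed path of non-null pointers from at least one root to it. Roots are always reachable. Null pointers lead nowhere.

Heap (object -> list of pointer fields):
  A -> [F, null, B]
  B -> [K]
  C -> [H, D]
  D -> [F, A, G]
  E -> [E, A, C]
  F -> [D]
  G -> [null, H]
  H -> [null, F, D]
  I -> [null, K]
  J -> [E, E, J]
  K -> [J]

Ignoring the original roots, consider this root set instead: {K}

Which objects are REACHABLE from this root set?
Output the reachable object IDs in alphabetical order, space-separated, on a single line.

Roots: K
Mark K: refs=J, marked=K
Mark J: refs=E E J, marked=J K
Mark E: refs=E A C, marked=E J K
Mark A: refs=F null B, marked=A E J K
Mark C: refs=H D, marked=A C E J K
Mark F: refs=D, marked=A C E F J K
Mark B: refs=K, marked=A B C E F J K
Mark H: refs=null F D, marked=A B C E F H J K
Mark D: refs=F A G, marked=A B C D E F H J K
Mark G: refs=null H, marked=A B C D E F G H J K
Unmarked (collected): I

Answer: A B C D E F G H J K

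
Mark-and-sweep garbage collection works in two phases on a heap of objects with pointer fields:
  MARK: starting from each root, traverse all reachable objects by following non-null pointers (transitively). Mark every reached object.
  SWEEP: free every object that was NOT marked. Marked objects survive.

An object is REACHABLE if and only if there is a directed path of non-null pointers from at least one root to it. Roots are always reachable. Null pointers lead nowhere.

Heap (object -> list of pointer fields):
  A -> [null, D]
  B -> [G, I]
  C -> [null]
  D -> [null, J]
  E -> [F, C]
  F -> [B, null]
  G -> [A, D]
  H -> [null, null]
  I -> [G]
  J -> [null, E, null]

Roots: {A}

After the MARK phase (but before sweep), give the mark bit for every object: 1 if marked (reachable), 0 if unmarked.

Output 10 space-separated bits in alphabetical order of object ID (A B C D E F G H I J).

Roots: A
Mark A: refs=null D, marked=A
Mark D: refs=null J, marked=A D
Mark J: refs=null E null, marked=A D J
Mark E: refs=F C, marked=A D E J
Mark F: refs=B null, marked=A D E F J
Mark C: refs=null, marked=A C D E F J
Mark B: refs=G I, marked=A B C D E F J
Mark G: refs=A D, marked=A B C D E F G J
Mark I: refs=G, marked=A B C D E F G I J
Unmarked (collected): H

Answer: 1 1 1 1 1 1 1 0 1 1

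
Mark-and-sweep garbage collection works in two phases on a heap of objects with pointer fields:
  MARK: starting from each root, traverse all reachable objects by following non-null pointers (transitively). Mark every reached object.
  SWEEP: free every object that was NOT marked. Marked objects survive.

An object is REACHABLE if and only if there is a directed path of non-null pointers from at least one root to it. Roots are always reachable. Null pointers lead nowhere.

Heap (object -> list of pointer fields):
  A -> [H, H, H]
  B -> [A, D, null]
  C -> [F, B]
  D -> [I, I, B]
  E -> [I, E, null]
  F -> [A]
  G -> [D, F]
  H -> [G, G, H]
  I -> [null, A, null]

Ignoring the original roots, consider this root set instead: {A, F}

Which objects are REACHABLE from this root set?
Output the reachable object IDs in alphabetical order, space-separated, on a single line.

Answer: A B D F G H I

Derivation:
Roots: A F
Mark A: refs=H H H, marked=A
Mark F: refs=A, marked=A F
Mark H: refs=G G H, marked=A F H
Mark G: refs=D F, marked=A F G H
Mark D: refs=I I B, marked=A D F G H
Mark I: refs=null A null, marked=A D F G H I
Mark B: refs=A D null, marked=A B D F G H I
Unmarked (collected): C E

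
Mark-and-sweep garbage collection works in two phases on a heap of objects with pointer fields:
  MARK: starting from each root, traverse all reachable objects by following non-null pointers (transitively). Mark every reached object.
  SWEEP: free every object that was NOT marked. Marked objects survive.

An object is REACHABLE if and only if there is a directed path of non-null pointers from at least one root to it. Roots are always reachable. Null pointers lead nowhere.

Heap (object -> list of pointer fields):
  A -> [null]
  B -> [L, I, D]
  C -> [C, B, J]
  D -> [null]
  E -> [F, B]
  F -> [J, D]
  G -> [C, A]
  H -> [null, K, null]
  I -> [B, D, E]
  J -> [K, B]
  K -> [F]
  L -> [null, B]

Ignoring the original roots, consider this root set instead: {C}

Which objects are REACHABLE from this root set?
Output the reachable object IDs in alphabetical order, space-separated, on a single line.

Answer: B C D E F I J K L

Derivation:
Roots: C
Mark C: refs=C B J, marked=C
Mark B: refs=L I D, marked=B C
Mark J: refs=K B, marked=B C J
Mark L: refs=null B, marked=B C J L
Mark I: refs=B D E, marked=B C I J L
Mark D: refs=null, marked=B C D I J L
Mark K: refs=F, marked=B C D I J K L
Mark E: refs=F B, marked=B C D E I J K L
Mark F: refs=J D, marked=B C D E F I J K L
Unmarked (collected): A G H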